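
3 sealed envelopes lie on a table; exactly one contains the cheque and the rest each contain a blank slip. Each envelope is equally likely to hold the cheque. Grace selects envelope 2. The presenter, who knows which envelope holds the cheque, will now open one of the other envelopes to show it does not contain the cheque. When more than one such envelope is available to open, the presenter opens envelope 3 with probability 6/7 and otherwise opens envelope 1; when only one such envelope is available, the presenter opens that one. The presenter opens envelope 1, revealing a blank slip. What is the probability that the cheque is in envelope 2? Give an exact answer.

Condition on the true location of the cheque.
If it is in envelope 1 (prior 1/3): the presenter opened envelope 1, so this case is ruled out; weight (1/3)·0 = 0.
If it is in envelope 2 (prior 1/3): envelope 3 is available but not opened, probability 1/7; weight (1/3)·(1/7) = 1/21.
If it is in envelope 3 (prior 1/3): only envelope 1 is available, probability 1; weight (1/3)·1 = 1/3.
The weights sum to 8/21.
So P(the cheque in envelope 2 | the presenter opened envelope 1) = (1/21) / (8/21) = 1/8.

1/8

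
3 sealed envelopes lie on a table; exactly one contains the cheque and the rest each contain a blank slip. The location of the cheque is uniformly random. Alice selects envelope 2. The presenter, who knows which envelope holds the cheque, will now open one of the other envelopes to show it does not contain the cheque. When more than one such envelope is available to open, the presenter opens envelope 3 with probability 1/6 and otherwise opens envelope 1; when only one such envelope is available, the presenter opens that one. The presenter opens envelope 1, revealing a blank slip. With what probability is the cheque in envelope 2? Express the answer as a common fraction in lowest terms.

5/11

Apply Bayes' rule, conditioning on where the cheque actually is.
If it is in envelope 1 (prior 1/3): the presenter opened envelope 1, so this case is ruled out; weight (1/3)·0 = 0.
If it is in envelope 2 (prior 1/3): envelope 3 is available but not opened, probability 5/6; weight (1/3)·(5/6) = 5/18.
If it is in envelope 3 (prior 1/3): only envelope 1 is available, probability 1; weight (1/3)·1 = 1/3.
The weights sum to 11/18.
So P(the cheque in envelope 2 | the presenter opened envelope 1) = (5/18) / (11/18) = 5/11.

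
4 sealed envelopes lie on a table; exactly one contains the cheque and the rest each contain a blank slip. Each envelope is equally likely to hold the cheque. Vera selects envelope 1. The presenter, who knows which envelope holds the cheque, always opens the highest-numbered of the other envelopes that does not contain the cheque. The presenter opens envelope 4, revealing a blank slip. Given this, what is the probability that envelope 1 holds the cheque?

Condition on the true location of the cheque.
If it is in any of envelopes 1, 2, and 3 (prior 1/4 each): envelope 4 is the highest-numbered option available, probability 1; weight (1/4)·1 = 1/4 each.
If it is in envelope 4 (prior 1/4): the presenter opened envelope 4, so this case is ruled out; weight (1/4)·0 = 0.
The weights sum to 3/4.
So P(the cheque in envelope 1 | the presenter opened envelope 4) = (1/4) / (3/4) = 1/3.

1/3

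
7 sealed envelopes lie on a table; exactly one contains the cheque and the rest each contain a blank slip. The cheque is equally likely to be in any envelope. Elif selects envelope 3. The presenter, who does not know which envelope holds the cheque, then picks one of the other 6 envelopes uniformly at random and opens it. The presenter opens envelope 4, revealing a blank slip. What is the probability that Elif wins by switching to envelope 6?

1/6

Because the presenter chose which envelope to open without knowing where the cheque is, the choice is independent of the prize location. Learning that envelope 4 does not hold the cheque simply rules out that one location and leaves the remaining 6 envelopes still equally likely by symmetry.
So P(the cheque in envelope 6) = 1/6.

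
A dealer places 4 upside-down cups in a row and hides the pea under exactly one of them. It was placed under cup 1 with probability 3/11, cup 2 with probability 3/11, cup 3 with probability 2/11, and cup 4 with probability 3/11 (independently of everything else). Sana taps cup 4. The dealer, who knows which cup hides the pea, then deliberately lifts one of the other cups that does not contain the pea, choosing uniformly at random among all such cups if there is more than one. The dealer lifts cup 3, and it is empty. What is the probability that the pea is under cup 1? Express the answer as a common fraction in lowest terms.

3/8

Apply Bayes' rule, conditioning on where the pea actually is.
If it is under either of cups 1 and 2 (prior 3/11 each): the dealer has 2 equally likely choices, so probability 1/2; weight (3/11)·(1/2) = 3/22 each.
If it is under cup 3 (prior 2/11): the dealer opened cup 3, so this case is ruled out; weight (2/11)·0 = 0.
If it is under cup 4 (prior 3/11): the dealer has 3 equally likely choices, so probability 1/3; weight (3/11)·(1/3) = 1/11.
The weights sum to 4/11.
So P(the pea under cup 1 | the dealer opened cup 3) = (3/22) / (4/11) = 3/8.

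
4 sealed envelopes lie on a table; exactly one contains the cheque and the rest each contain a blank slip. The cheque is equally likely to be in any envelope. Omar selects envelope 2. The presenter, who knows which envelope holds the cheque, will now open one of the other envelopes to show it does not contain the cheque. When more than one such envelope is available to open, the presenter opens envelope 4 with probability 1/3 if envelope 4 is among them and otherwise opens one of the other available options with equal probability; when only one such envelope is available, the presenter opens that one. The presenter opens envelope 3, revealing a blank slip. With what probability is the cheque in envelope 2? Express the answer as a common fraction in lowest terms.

Apply Bayes' rule, conditioning on where the cheque actually is.
If it is in envelope 1 (prior 1/4): envelope 4 is available but not opened, probability 2/3; weight (1/4)·(2/3) = 1/6.
If it is in envelope 2 (prior 1/4): envelope 4 is available but not opened; envelope 3 gets probability (1 − 1/3)/2 = 1/3; weight (1/4)·(1/3) = 1/12.
If it is in envelope 3 (prior 1/4): the presenter opened envelope 3, so this case is ruled out; weight (1/4)·0 = 0.
If it is in envelope 4 (prior 1/4): envelope 4 holds the prize so is unavailable; the presenter chooses uniformly among the 2 others, probability 1/2; weight (1/4)·(1/2) = 1/8.
The weights sum to 3/8.
So P(the cheque in envelope 2 | the presenter opened envelope 3) = (1/12) / (3/8) = 2/9.

2/9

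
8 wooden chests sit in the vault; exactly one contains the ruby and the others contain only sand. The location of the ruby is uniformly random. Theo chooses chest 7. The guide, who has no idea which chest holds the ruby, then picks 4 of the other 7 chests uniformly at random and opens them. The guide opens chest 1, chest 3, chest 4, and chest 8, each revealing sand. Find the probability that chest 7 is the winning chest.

1/4

Apply Bayes' rule, conditioning on where the ruby actually is.
If it is in any of chests 1, 3, 4, and 8 (prior 1/8 each): that chest was opened and seen not to hold the prize — ruled out; weight (1/8)·0 = 0 each.
If it is in any of chests 2, 5, 6, and 7 (prior 1/8 each): the guide picks exactly this set with probability 1/35 regardless, and none is the prize; weight (1/8)·(1/35) = 1/280 each.
The weights sum to 1/70.
So P(the ruby in chest 7 | the guide opened chest 1, chest 3, chest 4, and chest 8) = (1/280) / (1/70) = 1/4.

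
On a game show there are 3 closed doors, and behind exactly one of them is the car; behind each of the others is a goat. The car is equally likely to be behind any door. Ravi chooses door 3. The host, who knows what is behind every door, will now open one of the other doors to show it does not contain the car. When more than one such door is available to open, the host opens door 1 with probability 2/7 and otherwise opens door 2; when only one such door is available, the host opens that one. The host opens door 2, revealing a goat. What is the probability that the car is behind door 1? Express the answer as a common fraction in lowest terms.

7/12

Consider each possible location of the car in turn.
If it is behind door 1 (prior 1/3): only door 2 is available, probability 1; weight (1/3)·1 = 1/3.
If it is behind door 2 (prior 1/3): the host opened door 2, so this case is ruled out; weight (1/3)·0 = 0.
If it is behind door 3 (prior 1/3): door 1 is available but not opened, probability 5/7; weight (1/3)·(5/7) = 5/21.
The weights sum to 4/7.
So P(the car behind door 1 | the host opened door 2) = (1/3) / (4/7) = 7/12.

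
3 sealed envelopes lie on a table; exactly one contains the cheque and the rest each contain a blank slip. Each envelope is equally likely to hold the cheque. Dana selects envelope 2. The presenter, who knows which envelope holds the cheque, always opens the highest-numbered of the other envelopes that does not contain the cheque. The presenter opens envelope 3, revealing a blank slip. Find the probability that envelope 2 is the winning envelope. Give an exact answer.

1/2

Condition on the true location of the cheque.
If it is in either of envelopes 1 and 2 (prior 1/3 each): envelope 3 is the highest-numbered option available, probability 1; weight (1/3)·1 = 1/3 each.
If it is in envelope 3 (prior 1/3): the presenter opened envelope 3, so this case is ruled out; weight (1/3)·0 = 0.
The weights sum to 2/3.
So P(the cheque in envelope 2 | the presenter opened envelope 3) = (1/3) / (2/3) = 1/2.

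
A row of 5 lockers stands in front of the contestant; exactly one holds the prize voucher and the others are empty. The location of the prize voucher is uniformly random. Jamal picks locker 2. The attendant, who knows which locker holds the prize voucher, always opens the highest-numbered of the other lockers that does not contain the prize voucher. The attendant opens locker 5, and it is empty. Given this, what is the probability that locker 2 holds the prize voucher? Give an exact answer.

Condition on the true location of the prize voucher.
If it is in any of lockers 1, 2, 3, and 4 (prior 1/5 each): locker 5 is the highest-numbered option available, probability 1; weight (1/5)·1 = 1/5 each.
If it is in locker 5 (prior 1/5): the attendant opened locker 5, so this case is ruled out; weight (1/5)·0 = 0.
The weights sum to 4/5.
So P(the prize voucher in locker 2 | the attendant opened locker 5) = (1/5) / (4/5) = 1/4.

1/4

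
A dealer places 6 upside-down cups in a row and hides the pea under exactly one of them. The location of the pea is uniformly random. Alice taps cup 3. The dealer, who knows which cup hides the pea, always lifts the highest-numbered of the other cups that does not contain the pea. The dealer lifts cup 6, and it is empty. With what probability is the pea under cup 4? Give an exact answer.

1/5

Condition on the true location of the pea.
If it is under any of cups 1, 2, 3, 4, and 5 (prior 1/6 each): cup 6 is the highest-numbered option available, probability 1; weight (1/6)·1 = 1/6 each.
If it is under cup 6 (prior 1/6): the dealer opened cup 6, so this case is ruled out; weight (1/6)·0 = 0.
The weights sum to 5/6.
So P(the pea under cup 4 | the dealer opened cup 6) = (1/6) / (5/6) = 1/5.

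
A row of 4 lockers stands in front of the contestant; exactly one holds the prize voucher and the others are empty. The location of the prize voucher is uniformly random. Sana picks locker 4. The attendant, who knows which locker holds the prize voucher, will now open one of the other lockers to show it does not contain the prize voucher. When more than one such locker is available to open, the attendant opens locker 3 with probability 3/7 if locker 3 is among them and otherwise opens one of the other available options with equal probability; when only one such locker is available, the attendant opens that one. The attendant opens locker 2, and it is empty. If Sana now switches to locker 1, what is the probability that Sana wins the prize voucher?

8/19

Apply Bayes' rule, conditioning on where the prize voucher actually is.
If it is in locker 1 (prior 1/4): locker 3 is available but not opened, probability 4/7; weight (1/4)·(4/7) = 1/7.
If it is in locker 2 (prior 1/4): the attendant opened locker 2, so this case is ruled out; weight (1/4)·0 = 0.
If it is in locker 3 (prior 1/4): locker 3 holds the prize so is unavailable; the attendant chooses uniformly among the 2 others, probability 1/2; weight (1/4)·(1/2) = 1/8.
If it is in locker 4 (prior 1/4): locker 3 is available but not opened; locker 2 gets probability (1 − 3/7)/2 = 2/7; weight (1/4)·(2/7) = 1/14.
The weights sum to 19/56.
So P(the prize voucher in locker 1 | the attendant opened locker 2) = (1/7) / (19/56) = 8/19.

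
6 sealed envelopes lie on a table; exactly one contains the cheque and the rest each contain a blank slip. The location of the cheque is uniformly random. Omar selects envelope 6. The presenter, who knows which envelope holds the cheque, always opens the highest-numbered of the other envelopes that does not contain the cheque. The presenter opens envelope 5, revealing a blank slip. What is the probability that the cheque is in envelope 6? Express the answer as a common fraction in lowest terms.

1/5

Apply Bayes' rule, conditioning on where the cheque actually is.
If it is in any of envelopes 1, 2, 3, 4, and 6 (prior 1/6 each): envelope 5 is the highest-numbered option available, probability 1; weight (1/6)·1 = 1/6 each.
If it is in envelope 5 (prior 1/6): the presenter opened envelope 5, so this case is ruled out; weight (1/6)·0 = 0.
The weights sum to 5/6.
So P(the cheque in envelope 6 | the presenter opened envelope 5) = (1/6) / (5/6) = 1/5.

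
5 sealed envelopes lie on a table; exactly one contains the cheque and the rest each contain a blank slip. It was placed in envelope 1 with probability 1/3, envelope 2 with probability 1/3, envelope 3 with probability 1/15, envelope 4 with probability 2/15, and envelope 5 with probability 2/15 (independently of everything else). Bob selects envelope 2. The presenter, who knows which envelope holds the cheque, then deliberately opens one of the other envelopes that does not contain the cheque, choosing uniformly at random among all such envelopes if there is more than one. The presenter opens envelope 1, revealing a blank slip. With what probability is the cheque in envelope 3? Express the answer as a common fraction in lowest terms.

4/35

Condition on the true location of the cheque.
If it is in envelope 1 (prior 1/3): the presenter opened envelope 1, so this case is ruled out; weight (1/3)·0 = 0.
If it is in envelope 2 (prior 1/3): the presenter has 4 equally likely choices, so probability 1/4; weight (1/3)·(1/4) = 1/12.
If it is in envelope 3 (prior 1/15): the presenter has 3 equally likely choices, so probability 1/3; weight (1/15)·(1/3) = 1/45.
If it is in either of envelopes 4 and 5 (prior 2/15 each): the presenter has 3 equally likely choices, so probability 1/3; weight (2/15)·(1/3) = 2/45 each.
The weights sum to 7/36.
So P(the cheque in envelope 3 | the presenter opened envelope 1) = (1/45) / (7/36) = 4/35.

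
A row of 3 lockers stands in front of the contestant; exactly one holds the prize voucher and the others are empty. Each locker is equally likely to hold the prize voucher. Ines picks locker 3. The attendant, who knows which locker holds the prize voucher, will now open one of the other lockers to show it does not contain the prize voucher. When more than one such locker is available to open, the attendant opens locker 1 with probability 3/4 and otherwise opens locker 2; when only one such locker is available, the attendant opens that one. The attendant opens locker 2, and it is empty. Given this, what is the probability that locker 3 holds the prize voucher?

1/5

Condition on the true location of the prize voucher.
If it is in locker 1 (prior 1/3): only locker 2 is available, probability 1; weight (1/3)·1 = 1/3.
If it is in locker 2 (prior 1/3): the attendant opened locker 2, so this case is ruled out; weight (1/3)·0 = 0.
If it is in locker 3 (prior 1/3): locker 1 is available but not opened, probability 1/4; weight (1/3)·(1/4) = 1/12.
The weights sum to 5/12.
So P(the prize voucher in locker 3 | the attendant opened locker 2) = (1/12) / (5/12) = 1/5.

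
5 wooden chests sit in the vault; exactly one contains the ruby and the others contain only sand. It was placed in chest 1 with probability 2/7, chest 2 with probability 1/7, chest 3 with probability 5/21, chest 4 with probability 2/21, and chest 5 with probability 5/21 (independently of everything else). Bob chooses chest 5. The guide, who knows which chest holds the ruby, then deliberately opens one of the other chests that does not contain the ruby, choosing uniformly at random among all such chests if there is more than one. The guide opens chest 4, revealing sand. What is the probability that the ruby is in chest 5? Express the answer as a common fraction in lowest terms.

15/71

Consider each possible location of the ruby in turn.
If it is in chest 1 (prior 2/7): the guide has 3 equally likely choices, so probability 1/3; weight (2/7)·(1/3) = 2/21.
If it is in chest 2 (prior 1/7): the guide has 3 equally likely choices, so probability 1/3; weight (1/7)·(1/3) = 1/21.
If it is in chest 3 (prior 5/21): the guide has 3 equally likely choices, so probability 1/3; weight (5/21)·(1/3) = 5/63.
If it is in chest 4 (prior 2/21): the guide opened chest 4, so this case is ruled out; weight (2/21)·0 = 0.
If it is in chest 5 (prior 5/21): the guide has 4 equally likely choices, so probability 1/4; weight (5/21)·(1/4) = 5/84.
The weights sum to 71/252.
So P(the ruby in chest 5 | the guide opened chest 4) = (5/84) / (71/252) = 15/71.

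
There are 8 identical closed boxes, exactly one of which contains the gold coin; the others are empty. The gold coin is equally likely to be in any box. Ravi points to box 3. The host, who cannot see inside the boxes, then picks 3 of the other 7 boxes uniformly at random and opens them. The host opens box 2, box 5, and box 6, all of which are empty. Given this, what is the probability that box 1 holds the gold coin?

Condition on the true location of the gold coin.
If it is in any of boxes 1, 3, 4, 7, and 8 (prior 1/8 each): the host picks exactly this set with probability 1/35 regardless, and none is the prize; weight (1/8)·(1/35) = 1/280 each.
If it is in any of boxes 2, 5, and 6 (prior 1/8 each): that box was opened and seen not to hold the prize — ruled out; weight (1/8)·0 = 0 each.
The weights sum to 1/56.
So P(the gold coin in box 1 | the host opened box 2, box 5, and box 6) = (1/280) / (1/56) = 1/5.

1/5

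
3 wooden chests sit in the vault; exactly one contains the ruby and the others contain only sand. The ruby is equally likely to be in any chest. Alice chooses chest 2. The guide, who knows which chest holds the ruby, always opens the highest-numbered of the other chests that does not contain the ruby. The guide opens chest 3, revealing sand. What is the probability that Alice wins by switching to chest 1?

Apply Bayes' rule, conditioning on where the ruby actually is.
If it is in either of chests 1 and 2 (prior 1/3 each): chest 3 is the highest-numbered option available, probability 1; weight (1/3)·1 = 1/3 each.
If it is in chest 3 (prior 1/3): the guide opened chest 3, so this case is ruled out; weight (1/3)·0 = 0.
The weights sum to 2/3.
So P(the ruby in chest 1 | the guide opened chest 3) = (1/3) / (2/3) = 1/2.

1/2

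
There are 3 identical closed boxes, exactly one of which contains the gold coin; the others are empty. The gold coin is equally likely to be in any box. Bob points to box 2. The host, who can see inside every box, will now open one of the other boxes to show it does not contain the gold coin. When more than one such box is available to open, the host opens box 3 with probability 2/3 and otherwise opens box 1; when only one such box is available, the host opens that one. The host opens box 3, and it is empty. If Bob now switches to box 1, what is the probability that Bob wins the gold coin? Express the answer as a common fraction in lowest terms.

Consider each possible location of the gold coin in turn.
If it is in box 1 (prior 1/3): only box 3 is available, probability 1; weight (1/3)·1 = 1/3.
If it is in box 2 (prior 1/3): box 3 is available, opened with probability 2/3; weight (1/3)·(2/3) = 2/9.
If it is in box 3 (prior 1/3): the host opened box 3, so this case is ruled out; weight (1/3)·0 = 0.
The weights sum to 5/9.
So P(the gold coin in box 1 | the host opened box 3) = (1/3) / (5/9) = 3/5.

3/5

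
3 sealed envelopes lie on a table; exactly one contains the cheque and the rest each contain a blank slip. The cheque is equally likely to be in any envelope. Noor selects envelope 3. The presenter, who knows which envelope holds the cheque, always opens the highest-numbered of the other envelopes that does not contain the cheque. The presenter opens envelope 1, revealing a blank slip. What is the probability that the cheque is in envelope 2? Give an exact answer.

Apply Bayes' rule, conditioning on where the cheque actually is.
If it is in envelope 1 (prior 1/3): the presenter opened envelope 1, so this case is ruled out; weight (1/3)·0 = 0.
If it is in envelope 2 (prior 1/3): envelope 1 is the highest-numbered option available, probability 1; weight (1/3)·1 = 1/3.
If it is in envelope 3 (prior 1/3): the presenter would have opened envelope 2 instead, probability 0; weight (1/3)·0 = 0.
The weights sum to 1/3.
So P(the cheque in envelope 2 | the presenter opened envelope 1) = (1/3) / (1/3) = 1.

1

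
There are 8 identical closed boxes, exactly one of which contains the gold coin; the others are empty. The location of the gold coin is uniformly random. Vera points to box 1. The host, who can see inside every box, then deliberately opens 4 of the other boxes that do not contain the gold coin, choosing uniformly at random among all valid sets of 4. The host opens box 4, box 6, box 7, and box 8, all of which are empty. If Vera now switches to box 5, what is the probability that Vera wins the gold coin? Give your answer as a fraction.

7/24

Consider each possible location of the gold coin in turn.
If it is in box 1 (prior 1/8): the host has 35 equally likely choices, so probability 1/35; weight (1/8)·(1/35) = 1/280.
If it is in any of boxes 2, 3, and 5 (prior 1/8 each): the host has 15 equally likely choices, so probability 1/15; weight (1/8)·(1/15) = 1/120 each.
If it is in any of boxes 4, 6, 7, and 8 (prior 1/8 each): that box was opened and seen not to hold the prize — ruled out; weight (1/8)·0 = 0 each.
The weights sum to 1/35.
So P(the gold coin in box 5 | the host opened box 4, box 6, box 7, and box 8) = (1/120) / (1/35) = 7/24.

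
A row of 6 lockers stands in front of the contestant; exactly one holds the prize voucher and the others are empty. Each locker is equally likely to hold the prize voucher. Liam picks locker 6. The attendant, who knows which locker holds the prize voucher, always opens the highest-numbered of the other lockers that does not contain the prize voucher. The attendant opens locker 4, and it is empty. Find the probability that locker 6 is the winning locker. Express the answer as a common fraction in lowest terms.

Apply Bayes' rule, conditioning on where the prize voucher actually is.
If it is in any of lockers 1, 2, 3, and 6 (prior 1/6 each): the attendant would have opened locker 5 instead, probability 0; weight (1/6)·0 = 0 each.
If it is in locker 4 (prior 1/6): the attendant opened locker 4, so this case is ruled out; weight (1/6)·0 = 0.
If it is in locker 5 (prior 1/6): locker 4 is the highest-numbered option available, probability 1; weight (1/6)·1 = 1/6.
The weights sum to 1/6.
So P(the prize voucher in locker 6 | the attendant opened locker 4) = 0 / (1/6) = 0.

0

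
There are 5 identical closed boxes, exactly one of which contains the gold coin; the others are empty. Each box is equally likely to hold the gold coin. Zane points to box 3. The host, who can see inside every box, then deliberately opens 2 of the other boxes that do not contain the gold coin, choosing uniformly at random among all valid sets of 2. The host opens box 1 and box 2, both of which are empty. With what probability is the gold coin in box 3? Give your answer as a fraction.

Apply Bayes' rule, conditioning on where the gold coin actually is.
If it is in either of boxes 1 and 2 (prior 1/5 each): that box was opened and seen not to hold the prize — ruled out; weight (1/5)·0 = 0 each.
If it is in box 3 (prior 1/5): the host has 6 equally likely choices, so probability 1/6; weight (1/5)·(1/6) = 1/30.
If it is in either of boxes 4 and 5 (prior 1/5 each): the host has 3 equally likely choices, so probability 1/3; weight (1/5)·(1/3) = 1/15 each.
The weights sum to 1/6.
So P(the gold coin in box 3 | the host opened box 1 and box 2) = (1/30) / (1/6) = 1/5.

1/5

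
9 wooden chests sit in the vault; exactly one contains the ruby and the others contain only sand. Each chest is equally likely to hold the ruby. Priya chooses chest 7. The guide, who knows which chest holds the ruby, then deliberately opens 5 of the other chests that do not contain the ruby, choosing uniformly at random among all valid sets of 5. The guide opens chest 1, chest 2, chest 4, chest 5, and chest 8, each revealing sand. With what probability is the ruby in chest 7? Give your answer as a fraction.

Consider each possible location of the ruby in turn.
If it is in any of chests 1, 2, 4, 5, and 8 (prior 1/9 each): that chest was opened and seen not to hold the prize — ruled out; weight (1/9)·0 = 0 each.
If it is in any of chests 3, 6, and 9 (prior 1/9 each): the guide has 21 equally likely choices, so probability 1/21; weight (1/9)·(1/21) = 1/189 each.
If it is in chest 7 (prior 1/9): the guide has 56 equally likely choices, so probability 1/56; weight (1/9)·(1/56) = 1/504.
The weights sum to 1/56.
So P(the ruby in chest 7 | the guide opened chest 1, chest 2, chest 4, chest 5, and chest 8) = (1/504) / (1/56) = 1/9.

1/9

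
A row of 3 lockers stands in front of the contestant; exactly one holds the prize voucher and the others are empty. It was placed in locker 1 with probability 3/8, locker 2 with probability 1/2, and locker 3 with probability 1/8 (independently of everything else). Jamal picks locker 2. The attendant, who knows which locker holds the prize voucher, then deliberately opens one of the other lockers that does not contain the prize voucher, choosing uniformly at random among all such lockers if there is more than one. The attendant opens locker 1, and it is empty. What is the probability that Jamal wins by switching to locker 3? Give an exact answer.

1/3

Apply Bayes' rule, conditioning on where the prize voucher actually is.
If it is in locker 1 (prior 3/8): the attendant opened locker 1, so this case is ruled out; weight (3/8)·0 = 0.
If it is in locker 2 (prior 1/2): the attendant has 2 equally likely choices, so probability 1/2; weight (1/2)·(1/2) = 1/4.
If it is in locker 3 (prior 1/8): the attendant has no choice, probability 1; weight (1/8)·1 = 1/8.
The weights sum to 3/8.
So P(the prize voucher in locker 3 | the attendant opened locker 1) = (1/8) / (3/8) = 1/3.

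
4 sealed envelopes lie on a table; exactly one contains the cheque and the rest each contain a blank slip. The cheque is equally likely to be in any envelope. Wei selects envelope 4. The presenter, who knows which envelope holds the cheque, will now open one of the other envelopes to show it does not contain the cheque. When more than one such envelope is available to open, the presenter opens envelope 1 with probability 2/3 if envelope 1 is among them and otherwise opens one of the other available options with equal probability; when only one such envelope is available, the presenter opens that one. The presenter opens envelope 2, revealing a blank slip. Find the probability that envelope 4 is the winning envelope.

1/6

Apply Bayes' rule, conditioning on where the cheque actually is.
If it is in envelope 1 (prior 1/4): envelope 1 holds the prize so is unavailable; the presenter chooses uniformly among the 2 others, probability 1/2; weight (1/4)·(1/2) = 1/8.
If it is in envelope 2 (prior 1/4): the presenter opened envelope 2, so this case is ruled out; weight (1/4)·0 = 0.
If it is in envelope 3 (prior 1/4): envelope 1 is available but not opened, probability 1/3; weight (1/4)·(1/3) = 1/12.
If it is in envelope 4 (prior 1/4): envelope 1 is available but not opened; envelope 2 gets probability (1 − 2/3)/2 = 1/6; weight (1/4)·(1/6) = 1/24.
The weights sum to 1/4.
So P(the cheque in envelope 4 | the presenter opened envelope 2) = (1/24) / (1/4) = 1/6.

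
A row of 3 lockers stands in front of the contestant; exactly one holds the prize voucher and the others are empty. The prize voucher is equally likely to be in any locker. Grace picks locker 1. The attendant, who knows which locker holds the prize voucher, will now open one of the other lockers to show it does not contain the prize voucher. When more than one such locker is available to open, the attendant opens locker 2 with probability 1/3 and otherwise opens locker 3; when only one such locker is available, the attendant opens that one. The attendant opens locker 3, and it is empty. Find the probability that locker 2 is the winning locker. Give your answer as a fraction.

3/5

Apply Bayes' rule, conditioning on where the prize voucher actually is.
If it is in locker 1 (prior 1/3): locker 2 is available but not opened, probability 2/3; weight (1/3)·(2/3) = 2/9.
If it is in locker 2 (prior 1/3): only locker 3 is available, probability 1; weight (1/3)·1 = 1/3.
If it is in locker 3 (prior 1/3): the attendant opened locker 3, so this case is ruled out; weight (1/3)·0 = 0.
The weights sum to 5/9.
So P(the prize voucher in locker 2 | the attendant opened locker 3) = (1/3) / (5/9) = 3/5.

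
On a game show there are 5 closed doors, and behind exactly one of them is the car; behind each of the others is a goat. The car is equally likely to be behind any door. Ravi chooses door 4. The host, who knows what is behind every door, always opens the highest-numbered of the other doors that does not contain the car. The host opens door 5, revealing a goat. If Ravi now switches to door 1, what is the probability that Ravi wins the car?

1/4

Condition on the true location of the car.
If it is behind any of doors 1, 2, 3, and 4 (prior 1/5 each): door 5 is the highest-numbered option available, probability 1; weight (1/5)·1 = 1/5 each.
If it is behind door 5 (prior 1/5): the host opened door 5, so this case is ruled out; weight (1/5)·0 = 0.
The weights sum to 4/5.
So P(the car behind door 1 | the host opened door 5) = (1/5) / (4/5) = 1/4.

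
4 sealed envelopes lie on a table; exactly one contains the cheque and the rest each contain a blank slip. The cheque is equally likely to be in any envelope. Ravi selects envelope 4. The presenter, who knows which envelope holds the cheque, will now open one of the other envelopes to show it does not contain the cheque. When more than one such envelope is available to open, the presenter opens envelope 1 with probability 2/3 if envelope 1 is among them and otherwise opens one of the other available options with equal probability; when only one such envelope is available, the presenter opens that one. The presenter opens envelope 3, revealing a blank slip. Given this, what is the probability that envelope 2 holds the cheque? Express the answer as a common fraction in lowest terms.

1/3

Apply Bayes' rule, conditioning on where the cheque actually is.
If it is in envelope 1 (prior 1/4): envelope 1 holds the prize so is unavailable; the presenter chooses uniformly among the 2 others, probability 1/2; weight (1/4)·(1/2) = 1/8.
If it is in envelope 2 (prior 1/4): envelope 1 is available but not opened, probability 1/3; weight (1/4)·(1/3) = 1/12.
If it is in envelope 3 (prior 1/4): the presenter opened envelope 3, so this case is ruled out; weight (1/4)·0 = 0.
If it is in envelope 4 (prior 1/4): envelope 1 is available but not opened; envelope 3 gets probability (1 − 2/3)/2 = 1/6; weight (1/4)·(1/6) = 1/24.
The weights sum to 1/4.
So P(the cheque in envelope 2 | the presenter opened envelope 3) = (1/12) / (1/4) = 1/3.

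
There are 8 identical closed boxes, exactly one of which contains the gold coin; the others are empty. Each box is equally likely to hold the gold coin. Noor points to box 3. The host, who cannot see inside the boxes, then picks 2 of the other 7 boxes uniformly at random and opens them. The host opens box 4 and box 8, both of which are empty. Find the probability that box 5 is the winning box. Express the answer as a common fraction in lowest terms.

Consider each possible location of the gold coin in turn.
If it is in any of boxes 1, 2, 3, 5, 6, and 7 (prior 1/8 each): the host picks exactly this set with probability 1/21 regardless, and none is the prize; weight (1/8)·(1/21) = 1/168 each.
If it is in either of boxes 4 and 8 (prior 1/8 each): that box was opened and seen not to hold the prize — ruled out; weight (1/8)·0 = 0 each.
The weights sum to 1/28.
So P(the gold coin in box 5 | the host opened box 4 and box 8) = (1/168) / (1/28) = 1/6.

1/6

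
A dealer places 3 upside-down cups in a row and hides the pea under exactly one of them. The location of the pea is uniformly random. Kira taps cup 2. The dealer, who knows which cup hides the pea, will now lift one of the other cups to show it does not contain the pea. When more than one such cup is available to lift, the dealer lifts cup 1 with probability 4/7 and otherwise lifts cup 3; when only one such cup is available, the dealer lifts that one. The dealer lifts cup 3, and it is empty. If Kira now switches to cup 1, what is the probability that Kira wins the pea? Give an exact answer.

7/10

Condition on the true location of the pea.
If it is under cup 1 (prior 1/3): only cup 3 is available, probability 1; weight (1/3)·1 = 1/3.
If it is under cup 2 (prior 1/3): cup 1 is available but not opened, probability 3/7; weight (1/3)·(3/7) = 1/7.
If it is under cup 3 (prior 1/3): the dealer opened cup 3, so this case is ruled out; weight (1/3)·0 = 0.
The weights sum to 10/21.
So P(the pea under cup 1 | the dealer opened cup 3) = (1/3) / (10/21) = 7/10.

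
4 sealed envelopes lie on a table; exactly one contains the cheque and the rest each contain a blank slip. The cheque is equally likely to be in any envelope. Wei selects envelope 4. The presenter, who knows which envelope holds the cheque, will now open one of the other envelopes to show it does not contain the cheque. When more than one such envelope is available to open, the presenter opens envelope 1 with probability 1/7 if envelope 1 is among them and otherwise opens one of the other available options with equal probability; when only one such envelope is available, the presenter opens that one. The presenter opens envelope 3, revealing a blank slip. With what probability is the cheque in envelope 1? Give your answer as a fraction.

7/25

Condition on the true location of the cheque.
If it is in envelope 1 (prior 1/4): envelope 1 holds the prize so is unavailable; the presenter chooses uniformly among the 2 others, probability 1/2; weight (1/4)·(1/2) = 1/8.
If it is in envelope 2 (prior 1/4): envelope 1 is available but not opened, probability 6/7; weight (1/4)·(6/7) = 3/14.
If it is in envelope 3 (prior 1/4): the presenter opened envelope 3, so this case is ruled out; weight (1/4)·0 = 0.
If it is in envelope 4 (prior 1/4): envelope 1 is available but not opened; envelope 3 gets probability (1 − 1/7)/2 = 3/7; weight (1/4)·(3/7) = 3/28.
The weights sum to 25/56.
So P(the cheque in envelope 1 | the presenter opened envelope 3) = (1/8) / (25/56) = 7/25.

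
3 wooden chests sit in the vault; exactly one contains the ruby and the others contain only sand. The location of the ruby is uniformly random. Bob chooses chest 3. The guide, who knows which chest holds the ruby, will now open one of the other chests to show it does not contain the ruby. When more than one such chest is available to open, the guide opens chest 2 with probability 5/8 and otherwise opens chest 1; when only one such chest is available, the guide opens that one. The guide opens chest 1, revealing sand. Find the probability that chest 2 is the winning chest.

Consider each possible location of the ruby in turn.
If it is in chest 1 (prior 1/3): the guide opened chest 1, so this case is ruled out; weight (1/3)·0 = 0.
If it is in chest 2 (prior 1/3): only chest 1 is available, probability 1; weight (1/3)·1 = 1/3.
If it is in chest 3 (prior 1/3): chest 2 is available but not opened, probability 3/8; weight (1/3)·(3/8) = 1/8.
The weights sum to 11/24.
So P(the ruby in chest 2 | the guide opened chest 1) = (1/3) / (11/24) = 8/11.

8/11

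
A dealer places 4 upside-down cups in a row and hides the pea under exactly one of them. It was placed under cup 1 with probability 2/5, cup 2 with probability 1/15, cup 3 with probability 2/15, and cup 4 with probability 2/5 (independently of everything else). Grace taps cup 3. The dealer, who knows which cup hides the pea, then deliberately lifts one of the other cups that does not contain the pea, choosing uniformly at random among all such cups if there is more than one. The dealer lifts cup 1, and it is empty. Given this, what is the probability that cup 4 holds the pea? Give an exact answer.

18/25

Consider each possible location of the pea in turn.
If it is under cup 1 (prior 2/5): the dealer opened cup 1, so this case is ruled out; weight (2/5)·0 = 0.
If it is under cup 2 (prior 1/15): the dealer has 2 equally likely choices, so probability 1/2; weight (1/15)·(1/2) = 1/30.
If it is under cup 3 (prior 2/15): the dealer has 3 equally likely choices, so probability 1/3; weight (2/15)·(1/3) = 2/45.
If it is under cup 4 (prior 2/5): the dealer has 2 equally likely choices, so probability 1/2; weight (2/5)·(1/2) = 1/5.
The weights sum to 5/18.
So P(the pea under cup 4 | the dealer opened cup 1) = (1/5) / (5/18) = 18/25.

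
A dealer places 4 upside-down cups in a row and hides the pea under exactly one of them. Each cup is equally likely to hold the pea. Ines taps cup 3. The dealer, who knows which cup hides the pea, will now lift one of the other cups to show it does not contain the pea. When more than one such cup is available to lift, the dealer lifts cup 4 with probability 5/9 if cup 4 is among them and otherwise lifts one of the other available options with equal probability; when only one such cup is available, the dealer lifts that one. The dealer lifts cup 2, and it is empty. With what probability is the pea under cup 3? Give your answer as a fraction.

4/21

Condition on the true location of the pea.
If it is under cup 1 (prior 1/4): cup 4 is available but not opened, probability 4/9; weight (1/4)·(4/9) = 1/9.
If it is under cup 2 (prior 1/4): the dealer opened cup 2, so this case is ruled out; weight (1/4)·0 = 0.
If it is under cup 3 (prior 1/4): cup 4 is available but not opened; cup 2 gets probability (1 − 5/9)/2 = 2/9; weight (1/4)·(2/9) = 1/18.
If it is under cup 4 (prior 1/4): cup 4 holds the prize so is unavailable; the dealer chooses uniformly among the 2 others, probability 1/2; weight (1/4)·(1/2) = 1/8.
The weights sum to 7/24.
So P(the pea under cup 3 | the dealer opened cup 2) = (1/18) / (7/24) = 4/21.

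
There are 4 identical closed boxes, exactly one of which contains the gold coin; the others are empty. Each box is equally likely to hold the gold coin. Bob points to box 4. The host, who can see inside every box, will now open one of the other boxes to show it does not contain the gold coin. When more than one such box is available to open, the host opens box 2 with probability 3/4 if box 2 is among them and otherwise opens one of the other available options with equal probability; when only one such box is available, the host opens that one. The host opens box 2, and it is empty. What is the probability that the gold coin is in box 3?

1/3

Consider each possible location of the gold coin in turn.
If it is in any of boxes 1, 3, and 4 (prior 1/4 each): box 2 is available, opened with probability 3/4; weight (1/4)·(3/4) = 3/16 each.
If it is in box 2 (prior 1/4): the host opened box 2, so this case is ruled out; weight (1/4)·0 = 0.
The weights sum to 9/16.
So P(the gold coin in box 3 | the host opened box 2) = (3/16) / (9/16) = 1/3.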